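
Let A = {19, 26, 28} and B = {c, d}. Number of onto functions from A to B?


n = |A| = 3, k = |B| = 2. Surjections via inclusion-exclusion:
S(n,k) = Σ(-1)^i × C(k,i) × (k-i)^n, i=0 to k
i=0: (-1)^0×C(2,0)×2^3 = 8
i=1: (-1)^1×C(2,1)×1^3 = -2
i=2: (-1)^2×C(2,2)×0^3 = 0
Total = 6

Number of surjections = 6


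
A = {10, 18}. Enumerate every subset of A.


|A| = 2, so |P(A)| = 2^2 = 4
Enumerate subsets by cardinality (0 to 2):
∅, {10}, {18}, {10, 18}

P(A) has 4 subsets: ∅, {10}, {18}, {10, 18}


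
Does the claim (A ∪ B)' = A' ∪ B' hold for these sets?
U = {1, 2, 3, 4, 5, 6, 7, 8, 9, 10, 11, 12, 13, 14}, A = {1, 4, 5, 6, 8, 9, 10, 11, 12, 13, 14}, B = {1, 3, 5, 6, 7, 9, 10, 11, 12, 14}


LHS: A ∪ B = {1, 3, 4, 5, 6, 7, 8, 9, 10, 11, 12, 13, 14}
(A ∪ B)' = U \ (A ∪ B) = {2}
A' = {2, 3, 7}, B' = {2, 4, 8, 13}
Claimed RHS: A' ∪ B' = {2, 3, 4, 7, 8, 13}
Identity is INVALID: LHS = {2} but the RHS claimed here equals {2, 3, 4, 7, 8, 13}. The correct form is (A ∪ B)' = A' ∩ B'.

Identity is invalid: (A ∪ B)' = {2} but A' ∪ B' = {2, 3, 4, 7, 8, 13}. The correct De Morgan law is (A ∪ B)' = A' ∩ B'.


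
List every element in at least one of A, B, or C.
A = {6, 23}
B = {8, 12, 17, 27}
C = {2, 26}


A ∪ B = {6, 8, 12, 17, 23, 27}
(A ∪ B) ∪ C = {2, 6, 8, 12, 17, 23, 26, 27}

A ∪ B ∪ C = {2, 6, 8, 12, 17, 23, 26, 27}


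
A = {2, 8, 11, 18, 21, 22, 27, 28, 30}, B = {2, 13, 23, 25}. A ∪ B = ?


A ∪ B = all elements in A or B (or both)
A = {2, 8, 11, 18, 21, 22, 27, 28, 30}
B = {2, 13, 23, 25}
A ∪ B = {2, 8, 11, 13, 18, 21, 22, 23, 25, 27, 28, 30}

A ∪ B = {2, 8, 11, 13, 18, 21, 22, 23, 25, 27, 28, 30}


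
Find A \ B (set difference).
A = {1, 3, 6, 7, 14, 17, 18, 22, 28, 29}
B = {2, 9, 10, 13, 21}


A \ B = elements in A but not in B
A = {1, 3, 6, 7, 14, 17, 18, 22, 28, 29}
B = {2, 9, 10, 13, 21}
Remove from A any elements in B
A \ B = {1, 3, 6, 7, 14, 17, 18, 22, 28, 29}

A \ B = {1, 3, 6, 7, 14, 17, 18, 22, 28, 29}


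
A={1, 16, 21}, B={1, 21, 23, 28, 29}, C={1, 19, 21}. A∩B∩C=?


A ∩ B = {1, 21}
(A ∩ B) ∩ C = {1, 21}

A ∩ B ∩ C = {1, 21}


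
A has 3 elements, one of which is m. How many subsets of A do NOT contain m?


Subsets of A avoiding m are subsets of A \ {m}, which has 2 elements.
Count = 2^(n-1) = 2^2
= 4

Number of subsets avoiding m = 4


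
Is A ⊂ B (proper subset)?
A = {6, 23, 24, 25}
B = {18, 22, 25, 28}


A ⊂ B requires: A ⊆ B AND A ≠ B.
A ⊆ B? No
A ⊄ B, so A is not a proper subset.

No, A is not a proper subset of B


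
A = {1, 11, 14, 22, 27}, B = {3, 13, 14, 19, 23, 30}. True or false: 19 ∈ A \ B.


A = {1, 11, 14, 22, 27}, B = {3, 13, 14, 19, 23, 30}
A \ B = elements in A but not in B
A \ B = {1, 11, 22, 27}
Checking if 19 ∈ A \ B
19 is not in A \ B → False

19 ∉ A \ B


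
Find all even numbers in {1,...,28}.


Checking each candidate:
Condition: even numbers in {1,...,28}
Result = {2, 4, 6, 8, 10, 12, 14, 16, 18, 20, 22, 24, 26, 28}

{2, 4, 6, 8, 10, 12, 14, 16, 18, 20, 22, 24, 26, 28}


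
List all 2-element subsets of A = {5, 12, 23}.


|A| = 3, so A has C(3,2) = 3 subsets of size 2.
Enumerate by choosing 2 elements from A at a time:
{5, 12}, {5, 23}, {12, 23}

2-element subsets (3 total): {5, 12}, {5, 23}, {12, 23}


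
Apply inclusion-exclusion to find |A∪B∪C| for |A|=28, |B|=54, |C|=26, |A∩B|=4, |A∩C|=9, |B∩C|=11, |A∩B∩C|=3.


|A∪B∪C| = |A|+|B|+|C| - |A∩B|-|A∩C|-|B∩C| + |A∩B∩C|
= 28+54+26 - 4-9-11 + 3
= 108 - 24 + 3
= 87

|A ∪ B ∪ C| = 87


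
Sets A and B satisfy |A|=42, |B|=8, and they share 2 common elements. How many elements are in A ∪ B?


|A ∪ B| = |A| + |B| - |A ∩ B|
= 42 + 8 - 2
= 48

|A ∪ B| = 48


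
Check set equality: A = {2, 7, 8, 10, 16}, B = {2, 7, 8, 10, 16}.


Two sets are equal iff they have exactly the same elements.
A = {2, 7, 8, 10, 16}
B = {2, 7, 8, 10, 16}
Same elements → A = B

Yes, A = B


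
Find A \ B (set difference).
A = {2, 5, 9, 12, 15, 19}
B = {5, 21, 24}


A \ B = elements in A but not in B
A = {2, 5, 9, 12, 15, 19}
B = {5, 21, 24}
Remove from A any elements in B
A \ B = {2, 9, 12, 15, 19}

A \ B = {2, 9, 12, 15, 19}


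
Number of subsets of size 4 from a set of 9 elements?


C(n,k) = n! / (k!(n-k)!)
C(9,4) = 9! / (4!5!)
= 126

C(9,4) = 126


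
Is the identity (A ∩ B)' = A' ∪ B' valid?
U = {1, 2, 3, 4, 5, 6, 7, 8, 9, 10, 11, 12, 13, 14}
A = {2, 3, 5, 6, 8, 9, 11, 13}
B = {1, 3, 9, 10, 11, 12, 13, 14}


LHS: A ∩ B = {3, 9, 11, 13}
(A ∩ B)' = U \ (A ∩ B) = {1, 2, 4, 5, 6, 7, 8, 10, 12, 14}
A' = {1, 4, 7, 10, 12, 14}, B' = {2, 4, 5, 6, 7, 8}
Claimed RHS: A' ∪ B' = {1, 2, 4, 5, 6, 7, 8, 10, 12, 14}
Identity is VALID: LHS = RHS = {1, 2, 4, 5, 6, 7, 8, 10, 12, 14} ✓

Identity is valid. (A ∩ B)' = A' ∪ B' = {1, 2, 4, 5, 6, 7, 8, 10, 12, 14}


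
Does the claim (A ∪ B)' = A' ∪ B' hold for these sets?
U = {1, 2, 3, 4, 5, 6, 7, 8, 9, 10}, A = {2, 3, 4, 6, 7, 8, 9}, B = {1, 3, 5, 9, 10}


LHS: A ∪ B = {1, 2, 3, 4, 5, 6, 7, 8, 9, 10}
(A ∪ B)' = U \ (A ∪ B) = ∅
A' = {1, 5, 10}, B' = {2, 4, 6, 7, 8}
Claimed RHS: A' ∪ B' = {1, 2, 4, 5, 6, 7, 8, 10}
Identity is INVALID: LHS = ∅ but the RHS claimed here equals {1, 2, 4, 5, 6, 7, 8, 10}. The correct form is (A ∪ B)' = A' ∩ B'.

Identity is invalid: (A ∪ B)' = ∅ but A' ∪ B' = {1, 2, 4, 5, 6, 7, 8, 10}. The correct De Morgan law is (A ∪ B)' = A' ∩ B'.


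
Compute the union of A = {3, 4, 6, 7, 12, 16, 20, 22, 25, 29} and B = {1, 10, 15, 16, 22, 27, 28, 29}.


A ∪ B = all elements in A or B (or both)
A = {3, 4, 6, 7, 12, 16, 20, 22, 25, 29}
B = {1, 10, 15, 16, 22, 27, 28, 29}
A ∪ B = {1, 3, 4, 6, 7, 10, 12, 15, 16, 20, 22, 25, 27, 28, 29}

A ∪ B = {1, 3, 4, 6, 7, 10, 12, 15, 16, 20, 22, 25, 27, 28, 29}


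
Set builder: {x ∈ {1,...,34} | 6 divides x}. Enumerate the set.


Checking each candidate:
Condition: multiples of 6 in {1,...,34}
Result = {6, 12, 18, 24, 30}

{6, 12, 18, 24, 30}


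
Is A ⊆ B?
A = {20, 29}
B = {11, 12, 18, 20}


A ⊆ B means every element of A is in B.
Elements in A not in B: {29}
So A ⊄ B.

No, A ⊄ B


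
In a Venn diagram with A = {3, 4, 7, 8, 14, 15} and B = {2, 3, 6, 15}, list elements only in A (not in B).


A = {3, 4, 7, 8, 14, 15}
B = {2, 3, 6, 15}
Region: only in A (not in B)
Elements: {4, 7, 8, 14}

Elements only in A (not in B): {4, 7, 8, 14}


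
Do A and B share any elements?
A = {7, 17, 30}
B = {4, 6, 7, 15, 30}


Disjoint means A ∩ B = ∅.
A ∩ B = {7, 30}
A ∩ B ≠ ∅, so A and B are NOT disjoint.

Yes — A and B share the element(s) of A ∩ B = {7, 30}, so they are not disjoint


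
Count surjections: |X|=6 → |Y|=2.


n = |X| = 6, k = |Y| = 2. Surjections via inclusion-exclusion:
S(n,k) = Σ(-1)^i × C(k,i) × (k-i)^n, i=0 to k
i=0: (-1)^0×C(2,0)×2^6 = 64
i=1: (-1)^1×C(2,1)×1^6 = -2
i=2: (-1)^2×C(2,2)×0^6 = 0
Total = 62

Number of surjections = 62


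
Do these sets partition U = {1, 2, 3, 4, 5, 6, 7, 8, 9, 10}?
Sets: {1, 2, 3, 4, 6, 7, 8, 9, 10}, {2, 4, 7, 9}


A partition requires: (1) non-empty parts, (2) pairwise disjoint, (3) union = U
Parts: {1, 2, 3, 4, 6, 7, 8, 9, 10}, {2, 4, 7, 9}
Union of parts: {1, 2, 3, 4, 6, 7, 8, 9, 10}
U = {1, 2, 3, 4, 5, 6, 7, 8, 9, 10}
All non-empty? True
Pairwise disjoint? False
Covers U? False

No, not a valid partition


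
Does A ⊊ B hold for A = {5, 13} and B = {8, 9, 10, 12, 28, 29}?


A ⊂ B requires: A ⊆ B AND A ≠ B.
A ⊆ B? No
A ⊄ B, so A is not a proper subset.

No, A is not a proper subset of B


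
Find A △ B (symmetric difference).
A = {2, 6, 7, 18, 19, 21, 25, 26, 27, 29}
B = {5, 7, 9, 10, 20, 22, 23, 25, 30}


A △ B = (A \ B) ∪ (B \ A) = elements in exactly one of A or B
A \ B = {2, 6, 18, 19, 21, 26, 27, 29}
B \ A = {5, 9, 10, 20, 22, 23, 30}
A △ B = {2, 5, 6, 9, 10, 18, 19, 20, 21, 22, 23, 26, 27, 29, 30}

A △ B = {2, 5, 6, 9, 10, 18, 19, 20, 21, 22, 23, 26, 27, 29, 30}


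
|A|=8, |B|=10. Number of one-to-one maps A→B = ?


An injection sends each of |A| = 8 inputs to a distinct output in B.
# injections = |B|·(|B|-1)·…·(|B|-|A|+1) = 10! / (10 - 8)!
= 10 × 9 × 8 × 7 × 6 × 5 × 4 × 3
= 1814400

Number of injections = 1814400


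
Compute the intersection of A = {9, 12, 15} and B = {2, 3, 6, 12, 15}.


A ∩ B = elements in both A and B
A = {9, 12, 15}
B = {2, 3, 6, 12, 15}
A ∩ B = {12, 15}

A ∩ B = {12, 15}


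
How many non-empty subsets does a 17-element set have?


Total subsets = 2^n = 2^17 = 131072
Non-empty subsets exclude the empty set: 2^n - 1
= 131072 - 1
= 131071

Number of non-empty subsets = 131071


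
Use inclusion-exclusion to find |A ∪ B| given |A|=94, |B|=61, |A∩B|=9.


|A ∪ B| = |A| + |B| - |A ∩ B|
= 94 + 61 - 9
= 146

|A ∪ B| = 146


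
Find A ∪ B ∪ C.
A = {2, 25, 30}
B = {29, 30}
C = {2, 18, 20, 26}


A ∪ B = {2, 25, 29, 30}
(A ∪ B) ∪ C = {2, 18, 20, 25, 26, 29, 30}

A ∪ B ∪ C = {2, 18, 20, 25, 26, 29, 30}


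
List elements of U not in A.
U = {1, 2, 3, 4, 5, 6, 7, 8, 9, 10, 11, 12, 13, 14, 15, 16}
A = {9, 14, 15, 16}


Aᶜ = U \ A = elements in U but not in A
U = {1, 2, 3, 4, 5, 6, 7, 8, 9, 10, 11, 12, 13, 14, 15, 16}
A = {9, 14, 15, 16}
Aᶜ = {1, 2, 3, 4, 5, 6, 7, 8, 10, 11, 12, 13}

Aᶜ = {1, 2, 3, 4, 5, 6, 7, 8, 10, 11, 12, 13}


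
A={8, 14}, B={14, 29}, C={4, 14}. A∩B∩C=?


A ∩ B = {14}
(A ∩ B) ∩ C = {14}

A ∩ B ∩ C = {14}


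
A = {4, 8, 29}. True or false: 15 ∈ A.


A = {4, 8, 29}
Checking if 15 is in A
15 is not in A → False

15 ∉ A


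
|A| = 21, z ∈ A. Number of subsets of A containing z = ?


Subsets of A containing z correspond to subsets of A \ {z}, which has 20 elements.
Count = 2^(n-1) = 2^20
= 1048576

Number of subsets containing z = 1048576


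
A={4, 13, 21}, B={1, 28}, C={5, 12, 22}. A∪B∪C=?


A ∪ B = {1, 4, 13, 21, 28}
(A ∪ B) ∪ C = {1, 4, 5, 12, 13, 21, 22, 28}

A ∪ B ∪ C = {1, 4, 5, 12, 13, 21, 22, 28}


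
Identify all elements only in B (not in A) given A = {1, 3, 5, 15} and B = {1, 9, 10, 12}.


A = {1, 3, 5, 15}
B = {1, 9, 10, 12}
Region: only in B (not in A)
Elements: {9, 10, 12}

Elements only in B (not in A): {9, 10, 12}


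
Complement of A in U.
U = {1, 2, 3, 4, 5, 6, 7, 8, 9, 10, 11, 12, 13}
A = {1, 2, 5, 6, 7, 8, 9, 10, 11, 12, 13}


Aᶜ = U \ A = elements in U but not in A
U = {1, 2, 3, 4, 5, 6, 7, 8, 9, 10, 11, 12, 13}
A = {1, 2, 5, 6, 7, 8, 9, 10, 11, 12, 13}
Aᶜ = {3, 4}

Aᶜ = {3, 4}


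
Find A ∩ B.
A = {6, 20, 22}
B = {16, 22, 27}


A ∩ B = elements in both A and B
A = {6, 20, 22}
B = {16, 22, 27}
A ∩ B = {22}

A ∩ B = {22}


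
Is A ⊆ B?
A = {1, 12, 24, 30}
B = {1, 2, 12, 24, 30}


A ⊆ B means every element of A is in B.
All elements of A are in B.
So A ⊆ B.

Yes, A ⊆ B


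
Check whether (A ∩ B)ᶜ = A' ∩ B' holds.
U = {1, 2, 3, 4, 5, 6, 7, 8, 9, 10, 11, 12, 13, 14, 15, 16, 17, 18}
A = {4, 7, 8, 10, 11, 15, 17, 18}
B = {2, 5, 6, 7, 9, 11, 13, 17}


LHS: A ∩ B = {7, 11, 17}
(A ∩ B)' = U \ (A ∩ B) = {1, 2, 3, 4, 5, 6, 8, 9, 10, 12, 13, 14, 15, 16, 18}
A' = {1, 2, 3, 5, 6, 9, 12, 13, 14, 16}, B' = {1, 3, 4, 8, 10, 12, 14, 15, 16, 18}
Claimed RHS: A' ∩ B' = {1, 3, 12, 14, 16}
Identity is INVALID: LHS = {1, 2, 3, 4, 5, 6, 8, 9, 10, 12, 13, 14, 15, 16, 18} but the RHS claimed here equals {1, 3, 12, 14, 16}. The correct form is (A ∩ B)' = A' ∪ B'.

Identity is invalid: (A ∩ B)' = {1, 2, 3, 4, 5, 6, 8, 9, 10, 12, 13, 14, 15, 16, 18} but A' ∩ B' = {1, 3, 12, 14, 16}. The correct De Morgan law is (A ∩ B)' = A' ∪ B'.


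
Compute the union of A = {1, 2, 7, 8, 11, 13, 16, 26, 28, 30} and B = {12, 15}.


A ∪ B = all elements in A or B (or both)
A = {1, 2, 7, 8, 11, 13, 16, 26, 28, 30}
B = {12, 15}
A ∪ B = {1, 2, 7, 8, 11, 12, 13, 15, 16, 26, 28, 30}

A ∪ B = {1, 2, 7, 8, 11, 12, 13, 15, 16, 26, 28, 30}


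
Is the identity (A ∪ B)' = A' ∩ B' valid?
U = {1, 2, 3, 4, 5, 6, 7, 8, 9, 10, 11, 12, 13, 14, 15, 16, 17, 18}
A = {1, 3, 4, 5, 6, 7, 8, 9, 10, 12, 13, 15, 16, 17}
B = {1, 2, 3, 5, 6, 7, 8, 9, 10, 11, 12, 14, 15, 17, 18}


LHS: A ∪ B = {1, 2, 3, 4, 5, 6, 7, 8, 9, 10, 11, 12, 13, 14, 15, 16, 17, 18}
(A ∪ B)' = U \ (A ∪ B) = ∅
A' = {2, 11, 14, 18}, B' = {4, 13, 16}
Claimed RHS: A' ∩ B' = ∅
Identity is VALID: LHS = RHS = ∅ ✓

Identity is valid. (A ∪ B)' = A' ∩ B' = ∅


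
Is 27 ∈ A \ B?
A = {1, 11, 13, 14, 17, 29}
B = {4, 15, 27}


A = {1, 11, 13, 14, 17, 29}, B = {4, 15, 27}
A \ B = elements in A but not in B
A \ B = {1, 11, 13, 14, 17, 29}
Checking if 27 ∈ A \ B
27 is not in A \ B → False

27 ∉ A \ B


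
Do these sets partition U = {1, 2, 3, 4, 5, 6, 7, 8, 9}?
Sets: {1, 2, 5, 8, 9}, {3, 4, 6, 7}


A partition requires: (1) non-empty parts, (2) pairwise disjoint, (3) union = U
Parts: {1, 2, 5, 8, 9}, {3, 4, 6, 7}
Union of parts: {1, 2, 3, 4, 5, 6, 7, 8, 9}
U = {1, 2, 3, 4, 5, 6, 7, 8, 9}
All non-empty? True
Pairwise disjoint? True
Covers U? True

Yes, valid partition


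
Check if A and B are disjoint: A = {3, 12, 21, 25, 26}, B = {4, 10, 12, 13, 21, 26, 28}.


Disjoint means A ∩ B = ∅.
A ∩ B = {12, 21, 26}
A ∩ B ≠ ∅, so A and B are NOT disjoint.

No, A and B are not disjoint (A ∩ B = {12, 21, 26})


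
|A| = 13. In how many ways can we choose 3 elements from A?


C(n,k) = n! / (k!(n-k)!)
C(13,3) = 13! / (3!10!)
= 286

C(13,3) = 286


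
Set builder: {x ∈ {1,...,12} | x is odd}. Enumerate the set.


Checking each candidate:
Condition: odd numbers in {1,...,12}
Result = {1, 3, 5, 7, 9, 11}

{1, 3, 5, 7, 9, 11}


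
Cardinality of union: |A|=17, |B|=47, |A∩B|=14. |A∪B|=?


|A ∪ B| = |A| + |B| - |A ∩ B|
= 17 + 47 - 14
= 50

|A ∪ B| = 50


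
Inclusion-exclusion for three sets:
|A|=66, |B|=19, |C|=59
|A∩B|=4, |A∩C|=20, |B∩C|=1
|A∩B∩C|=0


|A∪B∪C| = |A|+|B|+|C| - |A∩B|-|A∩C|-|B∩C| + |A∩B∩C|
= 66+19+59 - 4-20-1 + 0
= 144 - 25 + 0
= 119

|A ∪ B ∪ C| = 119


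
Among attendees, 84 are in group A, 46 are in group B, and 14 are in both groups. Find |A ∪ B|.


|A ∪ B| = |A| + |B| - |A ∩ B|
= 84 + 46 - 14
= 116

|A ∪ B| = 116


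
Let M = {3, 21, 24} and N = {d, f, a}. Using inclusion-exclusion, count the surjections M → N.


n = |M| = 3, k = |N| = 3. Surjections via inclusion-exclusion:
S(n,k) = Σ(-1)^i × C(k,i) × (k-i)^n, i=0 to k
i=0: (-1)^0×C(3,0)×3^3 = 27
i=1: (-1)^1×C(3,1)×2^3 = -24
i=2: (-1)^2×C(3,2)×1^3 = 3
i=3: (-1)^3×C(3,3)×0^3 = 0
Total = 6

Number of surjections = 6


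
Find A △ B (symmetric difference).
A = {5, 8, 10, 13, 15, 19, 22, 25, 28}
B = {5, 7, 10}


A △ B = (A \ B) ∪ (B \ A) = elements in exactly one of A or B
A \ B = {8, 13, 15, 19, 22, 25, 28}
B \ A = {7}
A △ B = {7, 8, 13, 15, 19, 22, 25, 28}

A △ B = {7, 8, 13, 15, 19, 22, 25, 28}


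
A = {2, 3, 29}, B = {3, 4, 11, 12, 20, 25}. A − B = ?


A \ B = elements in A but not in B
A = {2, 3, 29}
B = {3, 4, 11, 12, 20, 25}
Remove from A any elements in B
A \ B = {2, 29}

A \ B = {2, 29}


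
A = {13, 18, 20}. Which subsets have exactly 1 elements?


|A| = 3, so A has C(3,1) = 3 subsets of size 1.
Enumerate by choosing 1 elements from A at a time:
{13}, {18}, {20}

1-element subsets (3 total): {13}, {18}, {20}


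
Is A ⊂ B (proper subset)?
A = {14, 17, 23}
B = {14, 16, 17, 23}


A ⊂ B requires: A ⊆ B AND A ≠ B.
A ⊆ B? Yes
A = B? No
A ⊂ B: Yes (A is a proper subset of B)

Yes, A ⊂ B


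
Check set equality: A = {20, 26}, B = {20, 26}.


Two sets are equal iff they have exactly the same elements.
A = {20, 26}
B = {20, 26}
Same elements → A = B

Yes, A = B


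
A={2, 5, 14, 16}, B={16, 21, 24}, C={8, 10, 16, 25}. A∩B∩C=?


A ∩ B = {16}
(A ∩ B) ∩ C = {16}

A ∩ B ∩ C = {16}


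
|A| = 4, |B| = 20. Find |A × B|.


|A × B| = |A| × |B|
= 4 × 20
= 80

|A × B| = 80


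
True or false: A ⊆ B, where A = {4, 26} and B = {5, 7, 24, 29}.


A ⊆ B means every element of A is in B.
Elements in A not in B: {4, 26}
So A ⊄ B.

No, A ⊄ B


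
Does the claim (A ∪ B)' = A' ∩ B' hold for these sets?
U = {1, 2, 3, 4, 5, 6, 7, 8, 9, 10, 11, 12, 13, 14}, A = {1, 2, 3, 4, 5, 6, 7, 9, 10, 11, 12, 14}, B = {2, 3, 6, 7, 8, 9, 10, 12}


LHS: A ∪ B = {1, 2, 3, 4, 5, 6, 7, 8, 9, 10, 11, 12, 14}
(A ∪ B)' = U \ (A ∪ B) = {13}
A' = {8, 13}, B' = {1, 4, 5, 11, 13, 14}
Claimed RHS: A' ∩ B' = {13}
Identity is VALID: LHS = RHS = {13} ✓

Identity is valid. (A ∪ B)' = A' ∩ B' = {13}


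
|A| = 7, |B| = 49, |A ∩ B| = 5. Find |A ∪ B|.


|A ∪ B| = |A| + |B| - |A ∩ B|
= 7 + 49 - 5
= 51

|A ∪ B| = 51


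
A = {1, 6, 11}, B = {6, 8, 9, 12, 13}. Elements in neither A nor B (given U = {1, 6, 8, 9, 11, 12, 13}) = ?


A = {1, 6, 11}
B = {6, 8, 9, 12, 13}
Region: in neither A nor B (given U = {1, 6, 8, 9, 11, 12, 13})
Elements: ∅

Elements in neither A nor B (given U = {1, 6, 8, 9, 11, 12, 13}): ∅


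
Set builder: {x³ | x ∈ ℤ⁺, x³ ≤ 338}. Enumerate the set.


Checking each candidate:
Condition: positive perfect cubes ≤ 338
Result = {1, 8, 27, 64, 125, 216}

{1, 8, 27, 64, 125, 216}


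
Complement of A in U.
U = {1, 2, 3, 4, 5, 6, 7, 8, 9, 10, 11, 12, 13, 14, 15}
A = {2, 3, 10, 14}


Aᶜ = U \ A = elements in U but not in A
U = {1, 2, 3, 4, 5, 6, 7, 8, 9, 10, 11, 12, 13, 14, 15}
A = {2, 3, 10, 14}
Aᶜ = {1, 4, 5, 6, 7, 8, 9, 11, 12, 13, 15}

Aᶜ = {1, 4, 5, 6, 7, 8, 9, 11, 12, 13, 15}


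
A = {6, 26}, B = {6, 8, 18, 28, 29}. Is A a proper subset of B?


A ⊂ B requires: A ⊆ B AND A ≠ B.
A ⊆ B? No
A ⊄ B, so A is not a proper subset.

No, A is not a proper subset of B


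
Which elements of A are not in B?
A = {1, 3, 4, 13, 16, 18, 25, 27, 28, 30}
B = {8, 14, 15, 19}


A \ B = elements in A but not in B
A = {1, 3, 4, 13, 16, 18, 25, 27, 28, 30}
B = {8, 14, 15, 19}
Remove from A any elements in B
A \ B = {1, 3, 4, 13, 16, 18, 25, 27, 28, 30}

A \ B = {1, 3, 4, 13, 16, 18, 25, 27, 28, 30}


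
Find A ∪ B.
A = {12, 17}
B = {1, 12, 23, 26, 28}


A ∪ B = all elements in A or B (or both)
A = {12, 17}
B = {1, 12, 23, 26, 28}
A ∪ B = {1, 12, 17, 23, 26, 28}

A ∪ B = {1, 12, 17, 23, 26, 28}


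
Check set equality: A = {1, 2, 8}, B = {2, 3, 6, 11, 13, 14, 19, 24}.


Two sets are equal iff they have exactly the same elements.
A = {1, 2, 8}
B = {2, 3, 6, 11, 13, 14, 19, 24}
Differences: {1, 3, 6, 8, 11, 13, 14, 19, 24}
A ≠ B

No, A ≠ B


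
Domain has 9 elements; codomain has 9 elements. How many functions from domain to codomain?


Each of |A| = 9 inputs maps to any of |B| = 9 outputs.
# functions = |B|^|A| = 9^9
= 387420489

Number of functions = 387420489


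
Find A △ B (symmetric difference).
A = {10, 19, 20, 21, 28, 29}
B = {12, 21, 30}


A △ B = (A \ B) ∪ (B \ A) = elements in exactly one of A or B
A \ B = {10, 19, 20, 28, 29}
B \ A = {12, 30}
A △ B = {10, 12, 19, 20, 28, 29, 30}

A △ B = {10, 12, 19, 20, 28, 29, 30}


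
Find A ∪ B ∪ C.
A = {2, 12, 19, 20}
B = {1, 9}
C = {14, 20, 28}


A ∪ B = {1, 2, 9, 12, 19, 20}
(A ∪ B) ∪ C = {1, 2, 9, 12, 14, 19, 20, 28}

A ∪ B ∪ C = {1, 2, 9, 12, 14, 19, 20, 28}


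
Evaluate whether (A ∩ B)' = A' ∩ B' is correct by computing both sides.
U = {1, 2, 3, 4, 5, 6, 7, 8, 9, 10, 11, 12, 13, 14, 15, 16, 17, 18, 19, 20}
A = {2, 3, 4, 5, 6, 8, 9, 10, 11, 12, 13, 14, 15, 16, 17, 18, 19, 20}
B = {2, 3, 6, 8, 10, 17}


LHS: A ∩ B = {2, 3, 6, 8, 10, 17}
(A ∩ B)' = U \ (A ∩ B) = {1, 4, 5, 7, 9, 11, 12, 13, 14, 15, 16, 18, 19, 20}
A' = {1, 7}, B' = {1, 4, 5, 7, 9, 11, 12, 13, 14, 15, 16, 18, 19, 20}
Claimed RHS: A' ∩ B' = {1, 7}
Identity is INVALID: LHS = {1, 4, 5, 7, 9, 11, 12, 13, 14, 15, 16, 18, 19, 20} but the RHS claimed here equals {1, 7}. The correct form is (A ∩ B)' = A' ∪ B'.

Identity is invalid: (A ∩ B)' = {1, 4, 5, 7, 9, 11, 12, 13, 14, 15, 16, 18, 19, 20} but A' ∩ B' = {1, 7}. The correct De Morgan law is (A ∩ B)' = A' ∪ B'.


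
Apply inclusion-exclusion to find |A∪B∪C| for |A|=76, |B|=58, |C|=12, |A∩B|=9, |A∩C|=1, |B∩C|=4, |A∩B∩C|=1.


|A∪B∪C| = |A|+|B|+|C| - |A∩B|-|A∩C|-|B∩C| + |A∩B∩C|
= 76+58+12 - 9-1-4 + 1
= 146 - 14 + 1
= 133

|A ∪ B ∪ C| = 133


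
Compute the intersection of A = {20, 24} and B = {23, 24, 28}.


A ∩ B = elements in both A and B
A = {20, 24}
B = {23, 24, 28}
A ∩ B = {24}

A ∩ B = {24}


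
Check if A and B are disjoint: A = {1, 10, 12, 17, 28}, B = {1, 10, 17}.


Disjoint means A ∩ B = ∅.
A ∩ B = {1, 10, 17}
A ∩ B ≠ ∅, so A and B are NOT disjoint.

No, A and B are not disjoint (A ∩ B = {1, 10, 17})


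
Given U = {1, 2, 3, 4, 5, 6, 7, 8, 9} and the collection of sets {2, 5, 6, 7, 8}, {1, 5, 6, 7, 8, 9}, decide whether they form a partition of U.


A partition requires: (1) non-empty parts, (2) pairwise disjoint, (3) union = U
Parts: {2, 5, 6, 7, 8}, {1, 5, 6, 7, 8, 9}
Union of parts: {1, 2, 5, 6, 7, 8, 9}
U = {1, 2, 3, 4, 5, 6, 7, 8, 9}
All non-empty? True
Pairwise disjoint? False
Covers U? False

No, not a valid partition


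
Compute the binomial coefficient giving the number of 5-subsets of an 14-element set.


C(n,k) = n! / (k!(n-k)!)
C(14,5) = 14! / (5!9!)
= 2002

C(14,5) = 2002


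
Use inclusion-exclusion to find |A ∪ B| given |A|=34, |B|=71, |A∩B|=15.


|A ∪ B| = |A| + |B| - |A ∩ B|
= 34 + 71 - 15
= 90

|A ∪ B| = 90


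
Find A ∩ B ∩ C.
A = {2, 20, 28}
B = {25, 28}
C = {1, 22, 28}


A ∩ B = {28}
(A ∩ B) ∩ C = {28}

A ∩ B ∩ C = {28}


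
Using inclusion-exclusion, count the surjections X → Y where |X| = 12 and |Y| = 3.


n = |X| = 12, k = |Y| = 3. Surjections via inclusion-exclusion:
S(n,k) = Σ(-1)^i × C(k,i) × (k-i)^n, i=0 to k
i=0: (-1)^0×C(3,0)×3^12 = 531441
i=1: (-1)^1×C(3,1)×2^12 = -12288
i=2: (-1)^2×C(3,2)×1^12 = 3
i=3: (-1)^3×C(3,3)×0^12 = 0
Total = 519156

Number of surjections = 519156


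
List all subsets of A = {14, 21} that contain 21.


A subset of A contains 21 iff the remaining 1 elements form any subset of A \ {21}.
Count: 2^(n-1) = 2^1 = 2
Subsets containing 21: {21}, {14, 21}

Subsets containing 21 (2 total): {21}, {14, 21}


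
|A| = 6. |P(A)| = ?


Number of subsets = 2^n
= 2^6
= 64

|P(A)| = 64


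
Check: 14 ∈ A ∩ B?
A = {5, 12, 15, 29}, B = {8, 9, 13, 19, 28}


A = {5, 12, 15, 29}, B = {8, 9, 13, 19, 28}
A ∩ B = elements in both A and B
A ∩ B = ∅
Checking if 14 ∈ A ∩ B
14 is not in A ∩ B → False

14 ∉ A ∩ B


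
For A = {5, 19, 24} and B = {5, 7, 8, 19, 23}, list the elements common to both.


A ∩ B = elements in both A and B
A = {5, 19, 24}
B = {5, 7, 8, 19, 23}
A ∩ B = {5, 19}

A ∩ B = {5, 19}


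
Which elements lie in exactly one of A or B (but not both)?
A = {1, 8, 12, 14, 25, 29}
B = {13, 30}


A △ B = (A \ B) ∪ (B \ A) = elements in exactly one of A or B
A \ B = {1, 8, 12, 14, 25, 29}
B \ A = {13, 30}
A △ B = {1, 8, 12, 13, 14, 25, 29, 30}

A △ B = {1, 8, 12, 13, 14, 25, 29, 30}


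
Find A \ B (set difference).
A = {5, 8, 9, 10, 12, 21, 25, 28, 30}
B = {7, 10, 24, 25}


A \ B = elements in A but not in B
A = {5, 8, 9, 10, 12, 21, 25, 28, 30}
B = {7, 10, 24, 25}
Remove from A any elements in B
A \ B = {5, 8, 9, 12, 21, 28, 30}

A \ B = {5, 8, 9, 12, 21, 28, 30}


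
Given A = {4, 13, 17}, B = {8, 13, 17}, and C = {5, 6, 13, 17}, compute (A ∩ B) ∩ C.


A ∩ B = {13, 17}
(A ∩ B) ∩ C = {13, 17}

A ∩ B ∩ C = {13, 17}


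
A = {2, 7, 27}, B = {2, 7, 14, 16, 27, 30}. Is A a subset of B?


A ⊆ B means every element of A is in B.
All elements of A are in B.
So A ⊆ B.

Yes, A ⊆ B


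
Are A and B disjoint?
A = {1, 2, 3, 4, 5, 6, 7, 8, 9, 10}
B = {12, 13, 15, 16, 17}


Disjoint means A ∩ B = ∅.
A ∩ B = ∅
A ∩ B = ∅, so A and B are disjoint.

Yes, A and B are disjoint


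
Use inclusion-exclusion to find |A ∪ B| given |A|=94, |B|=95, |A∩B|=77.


|A ∪ B| = |A| + |B| - |A ∩ B|
= 94 + 95 - 77
= 112

|A ∪ B| = 112


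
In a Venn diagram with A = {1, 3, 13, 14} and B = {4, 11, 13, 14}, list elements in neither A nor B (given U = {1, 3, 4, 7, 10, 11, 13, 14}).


A = {1, 3, 13, 14}
B = {4, 11, 13, 14}
Region: in neither A nor B (given U = {1, 3, 4, 7, 10, 11, 13, 14})
Elements: {7, 10}

Elements in neither A nor B (given U = {1, 3, 4, 7, 10, 11, 13, 14}): {7, 10}


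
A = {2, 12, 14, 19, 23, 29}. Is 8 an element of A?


A = {2, 12, 14, 19, 23, 29}
Checking if 8 is in A
8 is not in A → False

8 ∉ A


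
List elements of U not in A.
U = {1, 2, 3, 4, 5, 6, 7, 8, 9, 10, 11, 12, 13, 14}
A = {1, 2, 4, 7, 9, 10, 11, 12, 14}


Aᶜ = U \ A = elements in U but not in A
U = {1, 2, 3, 4, 5, 6, 7, 8, 9, 10, 11, 12, 13, 14}
A = {1, 2, 4, 7, 9, 10, 11, 12, 14}
Aᶜ = {3, 5, 6, 8, 13}

Aᶜ = {3, 5, 6, 8, 13}


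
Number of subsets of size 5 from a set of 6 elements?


C(n,k) = n! / (k!(n-k)!)
C(6,5) = 6! / (5!1!)
= 6

C(6,5) = 6


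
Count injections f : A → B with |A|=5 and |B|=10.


An injection sends each of |A| = 5 inputs to a distinct output in B.
# injections = |B|·(|B|-1)·…·(|B|-|A|+1) = 10! / (10 - 5)!
= 10 × 9 × 8 × 7 × 6
= 30240

Number of injections = 30240


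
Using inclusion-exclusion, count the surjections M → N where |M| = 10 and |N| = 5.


n = |M| = 10, k = |N| = 5. Surjections via inclusion-exclusion:
S(n,k) = Σ(-1)^i × C(k,i) × (k-i)^n, i=0 to k
i=0: (-1)^0×C(5,0)×5^10 = 9765625
i=1: (-1)^1×C(5,1)×4^10 = -5242880
i=2: (-1)^2×C(5,2)×3^10 = 590490
i=3: (-1)^3×C(5,3)×2^10 = -10240
i=4: (-1)^4×C(5,4)×1^10 = 5
i=5: (-1)^5×C(5,5)×0^10 = 0
Total = 5103000

Number of surjections = 5103000


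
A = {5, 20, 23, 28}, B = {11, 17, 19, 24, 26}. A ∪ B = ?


A ∪ B = all elements in A or B (or both)
A = {5, 20, 23, 28}
B = {11, 17, 19, 24, 26}
A ∪ B = {5, 11, 17, 19, 20, 23, 24, 26, 28}

A ∪ B = {5, 11, 17, 19, 20, 23, 24, 26, 28}


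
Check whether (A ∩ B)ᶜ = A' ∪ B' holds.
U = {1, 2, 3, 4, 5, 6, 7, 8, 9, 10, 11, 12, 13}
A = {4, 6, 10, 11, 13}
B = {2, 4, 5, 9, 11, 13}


LHS: A ∩ B = {4, 11, 13}
(A ∩ B)' = U \ (A ∩ B) = {1, 2, 3, 5, 6, 7, 8, 9, 10, 12}
A' = {1, 2, 3, 5, 7, 8, 9, 12}, B' = {1, 3, 6, 7, 8, 10, 12}
Claimed RHS: A' ∪ B' = {1, 2, 3, 5, 6, 7, 8, 9, 10, 12}
Identity is VALID: LHS = RHS = {1, 2, 3, 5, 6, 7, 8, 9, 10, 12} ✓

Identity is valid. (A ∩ B)' = A' ∪ B' = {1, 2, 3, 5, 6, 7, 8, 9, 10, 12}


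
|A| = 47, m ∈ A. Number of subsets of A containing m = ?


Subsets of A containing m correspond to subsets of A \ {m}, which has 46 elements.
Count = 2^(n-1) = 2^46
= 70368744177664

Number of subsets containing m = 70368744177664


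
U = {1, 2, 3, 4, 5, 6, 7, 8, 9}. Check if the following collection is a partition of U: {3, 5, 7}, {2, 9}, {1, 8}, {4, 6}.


A partition requires: (1) non-empty parts, (2) pairwise disjoint, (3) union = U
Parts: {3, 5, 7}, {2, 9}, {1, 8}, {4, 6}
Union of parts: {1, 2, 3, 4, 5, 6, 7, 8, 9}
U = {1, 2, 3, 4, 5, 6, 7, 8, 9}
All non-empty? True
Pairwise disjoint? True
Covers U? True

Yes, valid partition


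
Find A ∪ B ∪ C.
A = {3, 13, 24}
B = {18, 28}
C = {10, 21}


A ∪ B = {3, 13, 18, 24, 28}
(A ∪ B) ∪ C = {3, 10, 13, 18, 21, 24, 28}

A ∪ B ∪ C = {3, 10, 13, 18, 21, 24, 28}


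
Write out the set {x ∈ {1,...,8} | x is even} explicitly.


Checking each candidate:
Condition: even numbers in {1,...,8}
Result = {2, 4, 6, 8}

{2, 4, 6, 8}


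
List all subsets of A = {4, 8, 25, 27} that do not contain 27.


A subset of A that omits 27 is a subset of A \ {27}, so there are 2^(n-1) = 2^3 = 8 of them.
Subsets excluding 27: ∅, {4}, {8}, {25}, {4, 8}, {4, 25}, {8, 25}, {4, 8, 25}

Subsets excluding 27 (8 total): ∅, {4}, {8}, {25}, {4, 8}, {4, 25}, {8, 25}, {4, 8, 25}


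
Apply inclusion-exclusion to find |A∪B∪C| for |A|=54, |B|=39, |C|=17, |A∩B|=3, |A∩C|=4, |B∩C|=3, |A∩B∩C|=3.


|A∪B∪C| = |A|+|B|+|C| - |A∩B|-|A∩C|-|B∩C| + |A∩B∩C|
= 54+39+17 - 3-4-3 + 3
= 110 - 10 + 3
= 103

|A ∪ B ∪ C| = 103


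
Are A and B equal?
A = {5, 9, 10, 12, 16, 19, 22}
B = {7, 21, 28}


Two sets are equal iff they have exactly the same elements.
A = {5, 9, 10, 12, 16, 19, 22}
B = {7, 21, 28}
Differences: {5, 7, 9, 10, 12, 16, 19, 21, 22, 28}
A ≠ B

No, A ≠ B


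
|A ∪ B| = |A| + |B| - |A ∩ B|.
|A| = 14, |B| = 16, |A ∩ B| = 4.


|A ∪ B| = |A| + |B| - |A ∩ B|
= 14 + 16 - 4
= 26

|A ∪ B| = 26


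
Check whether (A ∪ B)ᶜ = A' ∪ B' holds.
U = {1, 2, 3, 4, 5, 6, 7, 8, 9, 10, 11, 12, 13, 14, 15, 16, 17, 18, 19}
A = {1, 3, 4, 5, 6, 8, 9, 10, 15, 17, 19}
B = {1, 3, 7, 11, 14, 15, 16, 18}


LHS: A ∪ B = {1, 3, 4, 5, 6, 7, 8, 9, 10, 11, 14, 15, 16, 17, 18, 19}
(A ∪ B)' = U \ (A ∪ B) = {2, 12, 13}
A' = {2, 7, 11, 12, 13, 14, 16, 18}, B' = {2, 4, 5, 6, 8, 9, 10, 12, 13, 17, 19}
Claimed RHS: A' ∪ B' = {2, 4, 5, 6, 7, 8, 9, 10, 11, 12, 13, 14, 16, 17, 18, 19}
Identity is INVALID: LHS = {2, 12, 13} but the RHS claimed here equals {2, 4, 5, 6, 7, 8, 9, 10, 11, 12, 13, 14, 16, 17, 18, 19}. The correct form is (A ∪ B)' = A' ∩ B'.

Identity is invalid: (A ∪ B)' = {2, 12, 13} but A' ∪ B' = {2, 4, 5, 6, 7, 8, 9, 10, 11, 12, 13, 14, 16, 17, 18, 19}. The correct De Morgan law is (A ∪ B)' = A' ∩ B'.


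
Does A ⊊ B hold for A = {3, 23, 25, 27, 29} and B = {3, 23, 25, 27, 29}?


A ⊂ B requires: A ⊆ B AND A ≠ B.
A ⊆ B? Yes
A = B? Yes
A = B, so A is not a PROPER subset.

No, A is not a proper subset of B


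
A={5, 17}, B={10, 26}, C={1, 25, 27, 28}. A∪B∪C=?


A ∪ B = {5, 10, 17, 26}
(A ∪ B) ∪ C = {1, 5, 10, 17, 25, 26, 27, 28}

A ∪ B ∪ C = {1, 5, 10, 17, 25, 26, 27, 28}


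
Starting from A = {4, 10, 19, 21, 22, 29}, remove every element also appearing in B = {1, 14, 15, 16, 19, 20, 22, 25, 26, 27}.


A \ B = elements in A but not in B
A = {4, 10, 19, 21, 22, 29}
B = {1, 14, 15, 16, 19, 20, 22, 25, 26, 27}
Remove from A any elements in B
A \ B = {4, 10, 21, 29}

A \ B = {4, 10, 21, 29}


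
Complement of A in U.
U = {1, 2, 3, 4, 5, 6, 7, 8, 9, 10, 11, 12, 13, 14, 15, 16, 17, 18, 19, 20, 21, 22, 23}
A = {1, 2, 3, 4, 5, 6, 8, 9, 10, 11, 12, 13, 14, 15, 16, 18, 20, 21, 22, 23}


Aᶜ = U \ A = elements in U but not in A
U = {1, 2, 3, 4, 5, 6, 7, 8, 9, 10, 11, 12, 13, 14, 15, 16, 17, 18, 19, 20, 21, 22, 23}
A = {1, 2, 3, 4, 5, 6, 8, 9, 10, 11, 12, 13, 14, 15, 16, 18, 20, 21, 22, 23}
Aᶜ = {7, 17, 19}

Aᶜ = {7, 17, 19}


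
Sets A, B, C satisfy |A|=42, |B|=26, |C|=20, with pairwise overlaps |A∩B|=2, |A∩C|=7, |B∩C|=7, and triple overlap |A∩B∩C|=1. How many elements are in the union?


|A∪B∪C| = |A|+|B|+|C| - |A∩B|-|A∩C|-|B∩C| + |A∩B∩C|
= 42+26+20 - 2-7-7 + 1
= 88 - 16 + 1
= 73

|A ∪ B ∪ C| = 73


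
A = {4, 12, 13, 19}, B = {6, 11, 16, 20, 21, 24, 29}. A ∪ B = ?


A ∪ B = all elements in A or B (or both)
A = {4, 12, 13, 19}
B = {6, 11, 16, 20, 21, 24, 29}
A ∪ B = {4, 6, 11, 12, 13, 16, 19, 20, 21, 24, 29}

A ∪ B = {4, 6, 11, 12, 13, 16, 19, 20, 21, 24, 29}


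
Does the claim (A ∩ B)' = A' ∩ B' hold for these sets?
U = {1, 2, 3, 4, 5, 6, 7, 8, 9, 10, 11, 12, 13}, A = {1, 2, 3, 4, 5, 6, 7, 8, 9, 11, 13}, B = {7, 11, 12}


LHS: A ∩ B = {7, 11}
(A ∩ B)' = U \ (A ∩ B) = {1, 2, 3, 4, 5, 6, 8, 9, 10, 12, 13}
A' = {10, 12}, B' = {1, 2, 3, 4, 5, 6, 8, 9, 10, 13}
Claimed RHS: A' ∩ B' = {10}
Identity is INVALID: LHS = {1, 2, 3, 4, 5, 6, 8, 9, 10, 12, 13} but the RHS claimed here equals {10}. The correct form is (A ∩ B)' = A' ∪ B'.

Identity is invalid: (A ∩ B)' = {1, 2, 3, 4, 5, 6, 8, 9, 10, 12, 13} but A' ∩ B' = {10}. The correct De Morgan law is (A ∩ B)' = A' ∪ B'.


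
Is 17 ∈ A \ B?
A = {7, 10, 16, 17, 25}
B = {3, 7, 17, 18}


A = {7, 10, 16, 17, 25}, B = {3, 7, 17, 18}
A \ B = elements in A but not in B
A \ B = {10, 16, 25}
Checking if 17 ∈ A \ B
17 is not in A \ B → False

17 ∉ A \ B


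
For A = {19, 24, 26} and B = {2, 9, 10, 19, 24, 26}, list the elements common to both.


A ∩ B = elements in both A and B
A = {19, 24, 26}
B = {2, 9, 10, 19, 24, 26}
A ∩ B = {19, 24, 26}

A ∩ B = {19, 24, 26}


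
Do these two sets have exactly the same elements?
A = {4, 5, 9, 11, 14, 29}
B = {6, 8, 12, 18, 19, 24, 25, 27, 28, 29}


Two sets are equal iff they have exactly the same elements.
A = {4, 5, 9, 11, 14, 29}
B = {6, 8, 12, 18, 19, 24, 25, 27, 28, 29}
Differences: {4, 5, 6, 8, 9, 11, 12, 14, 18, 19, 24, 25, 27, 28}
A ≠ B

No, A ≠ B


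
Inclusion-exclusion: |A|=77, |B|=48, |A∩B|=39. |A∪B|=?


|A ∪ B| = |A| + |B| - |A ∩ B|
= 77 + 48 - 39
= 86

|A ∪ B| = 86


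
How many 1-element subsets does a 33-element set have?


C(n,k) = n! / (k!(n-k)!)
C(33,1) = 33! / (1!32!)
= 33

C(33,1) = 33


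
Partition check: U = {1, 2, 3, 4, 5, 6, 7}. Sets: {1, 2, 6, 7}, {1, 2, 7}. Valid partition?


A partition requires: (1) non-empty parts, (2) pairwise disjoint, (3) union = U
Parts: {1, 2, 6, 7}, {1, 2, 7}
Union of parts: {1, 2, 6, 7}
U = {1, 2, 3, 4, 5, 6, 7}
All non-empty? True
Pairwise disjoint? False
Covers U? False

No, not a valid partition


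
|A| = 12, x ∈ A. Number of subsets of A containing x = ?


Subsets of A containing x correspond to subsets of A \ {x}, which has 11 elements.
Count = 2^(n-1) = 2^11
= 2048

Number of subsets containing x = 2048


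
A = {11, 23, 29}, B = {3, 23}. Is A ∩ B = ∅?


Disjoint means A ∩ B = ∅.
A ∩ B = {23}
A ∩ B ≠ ∅, so A and B are NOT disjoint.

No, A and B are not disjoint (A ∩ B = {23})


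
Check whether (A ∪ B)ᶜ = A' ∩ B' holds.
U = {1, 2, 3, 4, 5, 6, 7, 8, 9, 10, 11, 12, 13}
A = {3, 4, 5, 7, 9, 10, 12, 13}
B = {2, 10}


LHS: A ∪ B = {2, 3, 4, 5, 7, 9, 10, 12, 13}
(A ∪ B)' = U \ (A ∪ B) = {1, 6, 8, 11}
A' = {1, 2, 6, 8, 11}, B' = {1, 3, 4, 5, 6, 7, 8, 9, 11, 12, 13}
Claimed RHS: A' ∩ B' = {1, 6, 8, 11}
Identity is VALID: LHS = RHS = {1, 6, 8, 11} ✓

Identity is valid. (A ∪ B)' = A' ∩ B' = {1, 6, 8, 11}


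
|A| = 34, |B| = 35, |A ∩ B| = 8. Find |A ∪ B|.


|A ∪ B| = |A| + |B| - |A ∩ B|
= 34 + 35 - 8
= 61

|A ∪ B| = 61


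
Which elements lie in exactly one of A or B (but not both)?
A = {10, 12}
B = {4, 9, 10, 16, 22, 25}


A △ B = (A \ B) ∪ (B \ A) = elements in exactly one of A or B
A \ B = {12}
B \ A = {4, 9, 16, 22, 25}
A △ B = {4, 9, 12, 16, 22, 25}

A △ B = {4, 9, 12, 16, 22, 25}


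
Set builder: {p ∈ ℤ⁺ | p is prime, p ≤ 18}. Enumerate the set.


Checking each candidate:
Condition: primes ≤ 18
Result = {2, 3, 5, 7, 11, 13, 17}

{2, 3, 5, 7, 11, 13, 17}


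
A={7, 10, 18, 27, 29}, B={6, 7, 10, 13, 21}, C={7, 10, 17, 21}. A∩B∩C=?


A ∩ B = {7, 10}
(A ∩ B) ∩ C = {7, 10}

A ∩ B ∩ C = {7, 10}


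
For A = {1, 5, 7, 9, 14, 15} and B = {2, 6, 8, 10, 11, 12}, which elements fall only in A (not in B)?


A = {1, 5, 7, 9, 14, 15}
B = {2, 6, 8, 10, 11, 12}
Region: only in A (not in B)
Elements: {1, 5, 7, 9, 14, 15}

Elements only in A (not in B): {1, 5, 7, 9, 14, 15}


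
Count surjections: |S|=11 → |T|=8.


n = |S| = 11, k = |T| = 8. Surjections via inclusion-exclusion:
S(n,k) = Σ(-1)^i × C(k,i) × (k-i)^n, i=0 to k
i=0: (-1)^0×C(8,0)×8^11 = 8589934592
i=1: (-1)^1×C(8,1)×7^11 = -15818613944
i=2: (-1)^2×C(8,2)×6^11 = 10158317568
i=3: (-1)^3×C(8,3)×5^11 = -2734375000
i=4: (-1)^4×C(8,4)×4^11 = 293601280
i=5: (-1)^5×C(8,5)×3^11 = -9920232
i=6: (-1)^6×C(8,6)×2^11 = 57344
i=7: (-1)^7×C(8,7)×1^11 = -8
i=8: (-1)^8×C(8,8)×0^11 = 0
Total = 479001600

Number of surjections = 479001600


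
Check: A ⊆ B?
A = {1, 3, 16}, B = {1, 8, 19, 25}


A ⊆ B means every element of A is in B.
Elements in A not in B: {3, 16}
So A ⊄ B.

No, A ⊄ B


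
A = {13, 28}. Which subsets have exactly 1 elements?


|A| = 2, so A has C(2,1) = 2 subsets of size 1.
Enumerate by choosing 1 elements from A at a time:
{13}, {28}

1-element subsets (2 total): {13}, {28}


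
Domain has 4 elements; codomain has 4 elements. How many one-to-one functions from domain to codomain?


An injection sends each of |A| = 4 inputs to a distinct output in B.
# injections = |B|·(|B|-1)·…·(|B|-|A|+1) = 4! / (4 - 4)!
= 4 × 3 × 2 × 1
= 24

Number of injections = 24


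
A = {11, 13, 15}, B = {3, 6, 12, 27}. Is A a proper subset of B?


A ⊂ B requires: A ⊆ B AND A ≠ B.
A ⊆ B? No
A ⊄ B, so A is not a proper subset.

No, A is not a proper subset of B


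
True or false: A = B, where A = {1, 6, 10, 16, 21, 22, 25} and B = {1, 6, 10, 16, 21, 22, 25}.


Two sets are equal iff they have exactly the same elements.
A = {1, 6, 10, 16, 21, 22, 25}
B = {1, 6, 10, 16, 21, 22, 25}
Same elements → A = B

Yes, A = B


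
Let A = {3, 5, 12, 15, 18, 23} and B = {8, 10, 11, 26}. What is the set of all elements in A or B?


A ∪ B = all elements in A or B (or both)
A = {3, 5, 12, 15, 18, 23}
B = {8, 10, 11, 26}
A ∪ B = {3, 5, 8, 10, 11, 12, 15, 18, 23, 26}

A ∪ B = {3, 5, 8, 10, 11, 12, 15, 18, 23, 26}


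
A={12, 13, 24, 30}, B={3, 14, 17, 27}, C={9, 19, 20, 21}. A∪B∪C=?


A ∪ B = {3, 12, 13, 14, 17, 24, 27, 30}
(A ∪ B) ∪ C = {3, 9, 12, 13, 14, 17, 19, 20, 21, 24, 27, 30}

A ∪ B ∪ C = {3, 9, 12, 13, 14, 17, 19, 20, 21, 24, 27, 30}


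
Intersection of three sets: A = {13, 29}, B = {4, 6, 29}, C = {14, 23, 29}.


A ∩ B = {29}
(A ∩ B) ∩ C = {29}

A ∩ B ∩ C = {29}


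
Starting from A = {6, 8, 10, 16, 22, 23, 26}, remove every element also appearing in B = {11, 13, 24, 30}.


A \ B = elements in A but not in B
A = {6, 8, 10, 16, 22, 23, 26}
B = {11, 13, 24, 30}
Remove from A any elements in B
A \ B = {6, 8, 10, 16, 22, 23, 26}

A \ B = {6, 8, 10, 16, 22, 23, 26}


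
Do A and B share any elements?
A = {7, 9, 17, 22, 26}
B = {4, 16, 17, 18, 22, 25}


Disjoint means A ∩ B = ∅.
A ∩ B = {17, 22}
A ∩ B ≠ ∅, so A and B are NOT disjoint.

Yes — A and B share the element(s) of A ∩ B = {17, 22}, so they are not disjoint


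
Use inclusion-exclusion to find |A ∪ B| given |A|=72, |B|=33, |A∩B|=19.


|A ∪ B| = |A| + |B| - |A ∩ B|
= 72 + 33 - 19
= 86

|A ∪ B| = 86


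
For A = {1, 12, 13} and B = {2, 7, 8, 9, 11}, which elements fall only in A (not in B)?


A = {1, 12, 13}
B = {2, 7, 8, 9, 11}
Region: only in A (not in B)
Elements: {1, 12, 13}

Elements only in A (not in B): {1, 12, 13}


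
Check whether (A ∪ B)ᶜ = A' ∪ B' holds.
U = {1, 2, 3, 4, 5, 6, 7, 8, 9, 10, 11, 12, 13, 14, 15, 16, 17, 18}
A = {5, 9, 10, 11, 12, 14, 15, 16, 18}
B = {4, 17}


LHS: A ∪ B = {4, 5, 9, 10, 11, 12, 14, 15, 16, 17, 18}
(A ∪ B)' = U \ (A ∪ B) = {1, 2, 3, 6, 7, 8, 13}
A' = {1, 2, 3, 4, 6, 7, 8, 13, 17}, B' = {1, 2, 3, 5, 6, 7, 8, 9, 10, 11, 12, 13, 14, 15, 16, 18}
Claimed RHS: A' ∪ B' = {1, 2, 3, 4, 5, 6, 7, 8, 9, 10, 11, 12, 13, 14, 15, 16, 17, 18}
Identity is INVALID: LHS = {1, 2, 3, 6, 7, 8, 13} but the RHS claimed here equals {1, 2, 3, 4, 5, 6, 7, 8, 9, 10, 11, 12, 13, 14, 15, 16, 17, 18}. The correct form is (A ∪ B)' = A' ∩ B'.

Identity is invalid: (A ∪ B)' = {1, 2, 3, 6, 7, 8, 13} but A' ∪ B' = {1, 2, 3, 4, 5, 6, 7, 8, 9, 10, 11, 12, 13, 14, 15, 16, 17, 18}. The correct De Morgan law is (A ∪ B)' = A' ∩ B'.


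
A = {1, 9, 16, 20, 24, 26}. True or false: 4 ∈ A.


A = {1, 9, 16, 20, 24, 26}
Checking if 4 is in A
4 is not in A → False

4 ∉ A


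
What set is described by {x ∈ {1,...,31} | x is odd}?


Checking each candidate:
Condition: odd numbers in {1,...,31}
Result = {1, 3, 5, 7, 9, 11, 13, 15, 17, 19, 21, 23, 25, 27, 29, 31}

{1, 3, 5, 7, 9, 11, 13, 15, 17, 19, 21, 23, 25, 27, 29, 31}
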